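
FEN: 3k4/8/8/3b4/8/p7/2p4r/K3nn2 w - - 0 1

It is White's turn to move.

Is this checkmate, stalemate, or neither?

White to move; white king on a1.
In check: no.
King squares — b1: attacked by Pc2; a2: attacked by Bd5; b2: attacked by Pa3.
Legal moves for White: none.
Not in check and no legal moves → stalemate.

stalemate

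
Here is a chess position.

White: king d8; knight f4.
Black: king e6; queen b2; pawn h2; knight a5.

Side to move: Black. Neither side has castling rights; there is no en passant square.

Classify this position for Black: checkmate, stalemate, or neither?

neither

Black to move; black king on e6.
In check: yes, from the white knight on f4.
King squares — d5: attacked by Nf4; e5: available; f5: available; d6: available; f6: available; d7: attacked by Kd8; e7: attacked by Kd8; f7: available.
Legal moves for Black: Kf7, Kf6, Kd6, Kf5, Ke5.
Black is in check but has 5 legal moves → neither.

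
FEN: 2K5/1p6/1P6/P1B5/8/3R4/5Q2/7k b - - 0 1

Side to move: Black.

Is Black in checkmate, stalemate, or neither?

Black to move; black king on h1.
In check: no.
King squares — g1: attacked by Qf2; g2: attacked by Qf2; h2: attacked by Qf2.
Legal moves for Black: none.
Not in check and no legal moves → stalemate.

stalemate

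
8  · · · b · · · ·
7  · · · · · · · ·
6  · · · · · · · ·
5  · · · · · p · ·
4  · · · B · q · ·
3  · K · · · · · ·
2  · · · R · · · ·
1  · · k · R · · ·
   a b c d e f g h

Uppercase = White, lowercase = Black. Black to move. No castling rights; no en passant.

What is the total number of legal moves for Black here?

Black to move; king on c1.
In check: yes, from the white rook on e1.
Legal moves: Kxd2.
Count: 1.

1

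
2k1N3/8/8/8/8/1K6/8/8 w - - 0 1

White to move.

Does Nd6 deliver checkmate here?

After Nd6: black king on c8; in check: yes, from the white knight on d6.
Black has 4 legal replies: Kd8, Kb8, Kd7, Kc7.
In check but a legal move exists → not checkmate.

no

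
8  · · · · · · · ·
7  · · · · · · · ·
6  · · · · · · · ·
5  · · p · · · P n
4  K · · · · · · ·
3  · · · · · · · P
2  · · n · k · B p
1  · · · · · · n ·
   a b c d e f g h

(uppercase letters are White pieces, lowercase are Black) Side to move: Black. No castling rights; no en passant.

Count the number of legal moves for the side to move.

23

Black to move; king on e2.
In check: no.
Legal moves: Ng7, Nf6, Nf4, Ng3, Ke3, Kd3, Kf2, Kd2, Ke1, Kd1, Nd4, Nb4, Ne3, Na3, Ne1, Na1, Nxh3, Nf3, c4, h1=Q, h1=R, h1=B, h1=N.
Count: 23.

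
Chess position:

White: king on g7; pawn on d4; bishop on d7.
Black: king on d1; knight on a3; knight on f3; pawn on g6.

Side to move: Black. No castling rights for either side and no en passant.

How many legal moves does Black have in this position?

Black to move; king on d1.
In check: no.
Legal moves: Ng5, Ne5, Nh4, Nxd4, Nh2, Nd2, Ng1, Ne1, Nb5, Nc4, Nc2, Nb1, Ke2, Kd2, Kc2, Ke1, Kc1, g5.
Count: 18.

18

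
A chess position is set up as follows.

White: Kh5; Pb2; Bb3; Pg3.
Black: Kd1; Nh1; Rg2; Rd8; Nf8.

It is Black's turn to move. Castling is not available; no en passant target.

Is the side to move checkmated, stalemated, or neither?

Black to move; black king on d1.
In check: yes, from the white bishop on b3.
Legal moves for Black: Ke2, Kd2, Ke1, Kc1, Rc2.
Black is in check but has 5 legal moves → neither.

neither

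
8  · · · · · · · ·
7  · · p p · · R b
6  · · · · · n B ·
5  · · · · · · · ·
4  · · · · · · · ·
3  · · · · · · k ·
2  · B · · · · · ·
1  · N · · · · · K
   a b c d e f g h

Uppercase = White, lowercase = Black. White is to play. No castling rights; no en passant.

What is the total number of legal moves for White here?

White to move; king on h1.
In check: no.
Legal moves: Rg8, Rxh7, Rf7, Re7, Rxd7, Be8+, Bxh7+, Bf7+, Bh5+, Bf5+, Be4+, Bd3+, Bc2+, Bxf6, Be5+, Bd4, Bc3, Ba3, Bc1, Ba1, Kg1, Nc3, Na3, Nd2.
Count: 24.

24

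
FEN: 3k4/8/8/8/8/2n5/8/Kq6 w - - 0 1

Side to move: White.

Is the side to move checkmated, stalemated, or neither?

White to move; white king on a1.
In check: yes, from the black queen on b1.
King squares — b1: attacked by Nc3; a2: attacked by Qb1; b2: attacked by Qb1.
Legal moves for White: none.
In check with no legal moves → checkmate.

checkmate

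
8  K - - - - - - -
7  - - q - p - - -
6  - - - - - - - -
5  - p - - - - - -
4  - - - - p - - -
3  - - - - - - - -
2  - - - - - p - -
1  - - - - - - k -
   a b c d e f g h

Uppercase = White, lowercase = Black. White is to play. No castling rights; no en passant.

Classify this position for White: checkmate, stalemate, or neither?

White to move; white king on a8.
In check: no.
King squares — a7: attacked by Qc7; b7: attacked by Qc7; b8: attacked by Qc7.
Legal moves for White: none.
Not in check and no legal moves → stalemate.

stalemate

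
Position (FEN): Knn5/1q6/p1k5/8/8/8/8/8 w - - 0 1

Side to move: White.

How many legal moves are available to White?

White to move; king on a8.
In check: yes, from the black queen on b7.
Legal moves: none.
Count: 0.

0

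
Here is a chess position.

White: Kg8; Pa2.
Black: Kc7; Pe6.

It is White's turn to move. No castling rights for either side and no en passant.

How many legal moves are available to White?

7

White to move; king on g8.
In check: no.
Legal moves: Kh8, Kf8, Kh7, Kg7, Kf7, a3, a4.
Count: 7.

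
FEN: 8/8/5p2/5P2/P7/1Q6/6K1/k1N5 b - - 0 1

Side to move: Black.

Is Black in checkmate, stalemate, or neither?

Black to move; black king on a1.
In check: no.
King squares — b1: attacked by Qb3; a2: attacked by Nc1; b2: attacked by Qb3.
Legal moves for Black: none.
Not in check and no legal moves → stalemate.

stalemate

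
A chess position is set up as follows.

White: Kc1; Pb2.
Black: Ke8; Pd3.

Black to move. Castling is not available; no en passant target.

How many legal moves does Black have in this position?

6

Black to move; king on e8.
In check: no.
Legal moves: Kf8, Kd8, Kf7, Ke7, Kd7, d2+.
Count: 6.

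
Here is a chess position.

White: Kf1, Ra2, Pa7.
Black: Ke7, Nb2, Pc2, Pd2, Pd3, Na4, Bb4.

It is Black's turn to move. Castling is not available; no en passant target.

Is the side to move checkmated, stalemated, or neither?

Black to move; black king on e7.
In check: no.
Legal moves for Black include: Kf8, Ke8, Kd8, Kf7, Kd7, Kf6, Ke6, Kd6, Bd6, Bc5, Ba5, Bc3, Ba3, Nb6, Nc5, Nc3, Nc4, Nd1, ... (list truncated; more exist).
Black has legal moves and is not in check → neither.

neither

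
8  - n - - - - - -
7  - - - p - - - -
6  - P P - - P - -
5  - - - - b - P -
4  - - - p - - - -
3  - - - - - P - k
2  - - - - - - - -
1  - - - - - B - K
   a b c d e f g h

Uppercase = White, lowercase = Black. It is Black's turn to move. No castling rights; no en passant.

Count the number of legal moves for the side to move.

Black to move; king on h3.
In check: yes, from the white bishop on f1.
Legal moves: Kh4, Kg3.
Count: 2.

2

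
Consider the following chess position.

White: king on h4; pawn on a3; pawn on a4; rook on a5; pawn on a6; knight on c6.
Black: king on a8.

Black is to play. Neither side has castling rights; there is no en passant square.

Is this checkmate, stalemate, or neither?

stalemate

Black to move; black king on a8.
In check: no.
King squares — a7: attacked by Nc6; b7: attacked by Pa6; b8: attacked by Nc6.
Legal moves for Black: none.
Not in check and no legal moves → stalemate.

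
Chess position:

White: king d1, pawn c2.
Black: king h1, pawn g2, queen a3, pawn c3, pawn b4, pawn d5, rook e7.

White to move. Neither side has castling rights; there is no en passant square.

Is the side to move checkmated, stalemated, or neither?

stalemate

White to move; white king on d1.
In check: no.
King squares — c1: attacked by Qa3; e1: attacked by Re7; c2: own pawn; d2: attacked by Pc3; e2: attacked by Re7.
Legal moves for White: none.
Not in check and no legal moves → stalemate.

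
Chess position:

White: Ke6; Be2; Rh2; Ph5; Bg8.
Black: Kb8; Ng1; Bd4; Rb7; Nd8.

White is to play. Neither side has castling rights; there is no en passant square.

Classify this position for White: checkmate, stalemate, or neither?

White to move; white king on e6.
In check: yes, from the black knight on d8.
King squares — d5: available; e5: attacked by Bd4; f5: available; d6: available; f6: attacked by Bd4; d7: attacked by Rb7; e7: attacked by Rb7; f7: attacked by Rb7.
Legal moves for White: Kd6, Kf5, Kd5.
White is in check but has 3 legal moves → neither.

neither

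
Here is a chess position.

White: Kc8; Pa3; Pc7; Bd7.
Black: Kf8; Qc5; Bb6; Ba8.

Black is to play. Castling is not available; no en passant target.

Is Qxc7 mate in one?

yes

After Qxc7: white king on c8; in check: yes, from the black queen on c7.
King squares — b7: attacked by Qc7; c7: attacked by Bb6; d7: own bishop; b8: attacked by Qc7; d8: attacked by Qc7.
White has no legal moves → checkmate.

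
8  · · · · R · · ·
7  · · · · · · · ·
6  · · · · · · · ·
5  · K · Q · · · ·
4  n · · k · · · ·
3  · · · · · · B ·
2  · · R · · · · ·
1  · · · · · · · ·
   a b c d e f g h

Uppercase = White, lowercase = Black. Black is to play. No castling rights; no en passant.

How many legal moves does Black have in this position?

1

Black to move; king on d4.
In check: yes, from the white queen on d5.
Legal moves: Kxd5.
Count: 1.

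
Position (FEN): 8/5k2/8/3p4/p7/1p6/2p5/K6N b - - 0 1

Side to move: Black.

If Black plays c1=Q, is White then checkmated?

yes

After c1=Q: white king on a1; in check: yes, from the black queen on c1.
King squares — b1: attacked by Qc1; a2: attacked by Pb3; b2: attacked by Qc1.
White has no legal moves → checkmate.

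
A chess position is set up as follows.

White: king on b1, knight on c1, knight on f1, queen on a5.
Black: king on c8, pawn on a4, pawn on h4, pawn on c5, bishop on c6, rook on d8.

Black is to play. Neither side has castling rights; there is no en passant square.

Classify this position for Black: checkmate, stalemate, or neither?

neither

Black to move; black king on c8.
In check: no.
Legal moves for Black include: Rh8, Rg8, Rf8, Re8, Rd7, Rd6, Rd5, Rd4, Rd3, Rd2, Rd1, Kb8, Kd7, Kb7, Be8, Ba8, Bd7, Bb7, ... (list truncated; more exist).
Black has legal moves and is not in check → neither.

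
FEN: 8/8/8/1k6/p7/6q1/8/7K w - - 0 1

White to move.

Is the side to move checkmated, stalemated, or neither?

stalemate

White to move; white king on h1.
In check: no.
King squares — g1: attacked by Qg3; g2: attacked by Qg3; h2: attacked by Qg3.
Legal moves for White: none.
Not in check and no legal moves → stalemate.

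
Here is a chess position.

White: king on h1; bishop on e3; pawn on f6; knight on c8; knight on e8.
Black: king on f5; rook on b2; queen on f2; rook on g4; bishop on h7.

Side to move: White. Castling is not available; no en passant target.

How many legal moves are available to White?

White to move; king on h1.
In check: no.
Legal moves: Ng7+, Nc7, Ned6+, Ne7+, Na7, Ncd6+, Nb6, Ba7, Bh6, Bb6, Bg5, Bc5, Bf4, Bd4, Bxf2, Bd2, Bc1, f7.
Count: 18.

18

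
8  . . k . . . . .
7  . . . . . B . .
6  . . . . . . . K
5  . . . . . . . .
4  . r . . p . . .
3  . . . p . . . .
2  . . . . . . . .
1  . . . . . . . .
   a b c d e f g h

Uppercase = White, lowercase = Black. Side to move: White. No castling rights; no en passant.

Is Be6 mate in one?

no

After Be6: black king on c8; in check: yes, from the white bishop on e6.
Black has 4 legal replies: Kd8, Kb8, Kc7, Kb7.
In check but a legal move exists → not checkmate.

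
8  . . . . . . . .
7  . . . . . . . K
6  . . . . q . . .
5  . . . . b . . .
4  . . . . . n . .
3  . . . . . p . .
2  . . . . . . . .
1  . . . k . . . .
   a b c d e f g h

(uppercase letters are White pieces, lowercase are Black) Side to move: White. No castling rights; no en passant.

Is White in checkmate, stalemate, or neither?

stalemate

White to move; white king on h7.
In check: no.
King squares — g6: attacked by Nf4; h6: attacked by Qe6; g7: attacked by Be5; g8: attacked by Qe6; h8: attacked by Be5.
Legal moves for White: none.
Not in check and no legal moves → stalemate.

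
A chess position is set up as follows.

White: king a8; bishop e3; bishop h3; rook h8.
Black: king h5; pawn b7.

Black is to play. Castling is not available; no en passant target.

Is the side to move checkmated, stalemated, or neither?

Black to move; black king on h5.
In check: yes, from the white rook on h8.
King squares — g4: attacked by Bh3; h4: attacked by Rh8; g5: attacked by Be3; g6: available; h6: attacked by Be3.
Legal moves for Black: Kg6.
Black is in check but has 1 legal move → neither.

neither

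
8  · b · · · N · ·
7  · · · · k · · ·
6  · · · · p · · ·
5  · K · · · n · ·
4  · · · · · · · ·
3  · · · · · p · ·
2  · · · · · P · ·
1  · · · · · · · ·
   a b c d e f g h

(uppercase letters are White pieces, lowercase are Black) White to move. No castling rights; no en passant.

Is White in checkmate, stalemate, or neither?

neither

White to move; white king on b5.
In check: no.
Legal moves for White: Nh7, Nd7, Ng6+, Nxe6, Kc6, Kb6, Ka6, Kc5, Ka5, Kc4, Kb4, Ka4.
White has 12 legal moves and is not in check → neither.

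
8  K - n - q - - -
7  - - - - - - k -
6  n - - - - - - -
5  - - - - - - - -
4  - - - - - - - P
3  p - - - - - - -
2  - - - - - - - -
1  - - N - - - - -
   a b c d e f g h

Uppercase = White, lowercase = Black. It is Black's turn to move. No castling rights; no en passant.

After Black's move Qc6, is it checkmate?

After Qc6: white king on a8; in check: yes, from the black queen on c6.
King squares — a7: attacked by Nc8; b7: attacked by Qc6; b8: attacked by Na6.
White has no legal moves → checkmate.

yes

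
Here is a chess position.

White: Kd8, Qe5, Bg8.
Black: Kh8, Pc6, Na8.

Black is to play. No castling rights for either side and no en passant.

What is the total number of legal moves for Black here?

Black to move; king on h8.
In check: yes, from the white queen on e5.
Legal moves: Kxg8.
Count: 1.

1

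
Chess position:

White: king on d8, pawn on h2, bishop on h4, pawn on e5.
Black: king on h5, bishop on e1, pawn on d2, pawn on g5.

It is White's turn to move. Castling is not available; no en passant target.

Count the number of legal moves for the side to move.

11

White to move; king on d8.
In check: no.
Legal moves: Ke8, Kc8, Ke7, Kd7, Kc7, Bxg5, Bg3, Bf2, Bxe1, e6, h3.
Count: 11.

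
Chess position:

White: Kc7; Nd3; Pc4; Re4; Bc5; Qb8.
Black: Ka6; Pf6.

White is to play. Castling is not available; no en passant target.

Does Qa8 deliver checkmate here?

yes

After Qa8: black king on a6; in check: yes, from the white queen on a8.
King squares — a5: attacked by Qa8; b5: attacked by Pc4; b6: attacked by Bc5; a7: attacked by Bc5; b7: attacked by Kc7.
Black has no legal moves → checkmate.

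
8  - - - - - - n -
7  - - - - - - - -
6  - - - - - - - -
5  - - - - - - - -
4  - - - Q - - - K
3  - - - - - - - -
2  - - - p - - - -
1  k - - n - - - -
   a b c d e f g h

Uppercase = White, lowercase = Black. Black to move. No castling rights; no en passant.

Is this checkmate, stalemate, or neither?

neither

Black to move; black king on a1.
In check: yes, from the white queen on d4.
Legal moves for Black: Ka2, Kb1, Nc3, Nb2.
Black is in check but has 4 legal moves → neither.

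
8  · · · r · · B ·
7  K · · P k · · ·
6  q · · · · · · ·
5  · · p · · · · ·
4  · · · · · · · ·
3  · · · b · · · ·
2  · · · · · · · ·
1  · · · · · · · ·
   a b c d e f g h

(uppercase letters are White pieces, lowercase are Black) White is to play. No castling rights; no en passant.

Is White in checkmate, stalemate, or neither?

White to move; white king on a7.
In check: yes, from the black queen on a6.
King squares — a6: attacked by Bd3; b6: attacked by Qa6; b7: attacked by Qa6; a8: attacked by Qa6; b8: attacked by Rd8.
Legal moves for White: none.
In check with no legal moves → checkmate.

checkmate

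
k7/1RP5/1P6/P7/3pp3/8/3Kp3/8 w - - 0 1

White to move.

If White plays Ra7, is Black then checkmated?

yes

After Ra7: black king on a8; in check: yes, from the white rook on a7.
King squares — a7: attacked by Pb6; b7: attacked by Ra7; b8: attacked by Pc7.
Black has no legal moves → checkmate.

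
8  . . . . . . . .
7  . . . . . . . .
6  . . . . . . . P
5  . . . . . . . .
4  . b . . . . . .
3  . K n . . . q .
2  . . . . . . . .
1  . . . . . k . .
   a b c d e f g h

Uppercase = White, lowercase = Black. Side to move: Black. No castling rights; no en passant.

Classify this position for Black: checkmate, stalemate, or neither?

Black to move; black king on f1.
In check: no.
Legal moves for Black include: Bf8, Be7, Bd6, Bc5, Ba5, Ba3, Qg8+, Qb8, Qg7, Qc7, Qg6, Qd6, Qg5, Qe5, Qh4, Qg4, Qf4, Qh3, ... (list truncated; more exist).
Black has legal moves and is not in check → neither.

neither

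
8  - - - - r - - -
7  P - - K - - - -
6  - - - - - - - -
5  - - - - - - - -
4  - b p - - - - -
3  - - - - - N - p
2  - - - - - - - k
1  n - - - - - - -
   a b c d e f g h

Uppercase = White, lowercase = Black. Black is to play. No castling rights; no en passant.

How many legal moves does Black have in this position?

Black to move; king on h2.
In check: yes, from the white knight on f3.
Legal moves: Kg3, Kg2, Kh1.
Count: 3.

3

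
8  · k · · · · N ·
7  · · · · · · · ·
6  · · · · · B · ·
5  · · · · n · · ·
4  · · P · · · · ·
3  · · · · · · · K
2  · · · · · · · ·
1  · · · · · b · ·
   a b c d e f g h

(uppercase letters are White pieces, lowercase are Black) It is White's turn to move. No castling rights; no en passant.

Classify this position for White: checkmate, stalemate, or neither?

neither

White to move; white king on h3.
In check: yes, from the black bishop on f1.
King squares — g2: attacked by Bf1; h2: available; g3: available; g4: attacked by Ne5; h4: available.
Legal moves for White: Kh4, Kg3, Kh2.
White is in check but has 3 legal moves → neither.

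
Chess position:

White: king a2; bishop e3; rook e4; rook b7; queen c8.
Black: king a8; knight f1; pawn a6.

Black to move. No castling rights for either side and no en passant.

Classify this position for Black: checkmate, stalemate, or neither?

checkmate

Black to move; black king on a8.
In check: yes, from the white queen on c8.
King squares — a7: attacked by Be3; b7: attacked by Qc8; b8: attacked by Rb7.
Legal moves for Black: none.
In check with no legal moves → checkmate.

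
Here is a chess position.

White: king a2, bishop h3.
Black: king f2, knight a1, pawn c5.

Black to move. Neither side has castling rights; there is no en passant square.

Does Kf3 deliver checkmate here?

After Kf3: white king on a2; in check: no.
White is not in check, so this cannot be checkmate.

no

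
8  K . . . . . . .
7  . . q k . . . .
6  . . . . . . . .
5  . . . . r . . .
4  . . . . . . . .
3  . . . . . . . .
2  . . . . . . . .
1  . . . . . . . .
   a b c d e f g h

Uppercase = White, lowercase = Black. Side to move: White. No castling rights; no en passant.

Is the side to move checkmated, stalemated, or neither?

White to move; white king on a8.
In check: no.
King squares — a7: attacked by Qc7; b7: attacked by Qc7; b8: attacked by Qc7.
Legal moves for White: none.
Not in check and no legal moves → stalemate.

stalemate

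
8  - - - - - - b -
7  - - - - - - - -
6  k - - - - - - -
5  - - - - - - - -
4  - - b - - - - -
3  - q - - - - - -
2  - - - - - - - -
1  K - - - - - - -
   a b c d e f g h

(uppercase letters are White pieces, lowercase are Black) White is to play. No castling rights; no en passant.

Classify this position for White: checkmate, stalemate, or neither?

stalemate

White to move; white king on a1.
In check: no.
King squares — b1: attacked by Qb3; a2: attacked by Qb3; b2: attacked by Qb3.
Legal moves for White: none.
Not in check and no legal moves → stalemate.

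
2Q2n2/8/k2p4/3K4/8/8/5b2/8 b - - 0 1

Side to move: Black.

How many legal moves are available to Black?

Black to move; king on a6.
In check: yes, from the white queen on c8.
Legal moves: Ka7, Kb6, Kb5, Ka5.
Count: 4.

4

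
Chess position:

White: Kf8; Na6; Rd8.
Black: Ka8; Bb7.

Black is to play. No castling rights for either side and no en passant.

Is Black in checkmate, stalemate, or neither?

neither

Black to move; black king on a8.
In check: yes, from the white rook on d8.
King squares — a7: available; b7: own bishop; b8: attacked by Na6.
Legal moves for Black: Ka7, Bc8.
Black is in check but has 2 legal moves → neither.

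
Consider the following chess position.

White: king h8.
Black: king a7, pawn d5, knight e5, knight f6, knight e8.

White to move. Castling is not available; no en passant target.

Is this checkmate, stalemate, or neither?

White to move; white king on h8.
In check: no.
King squares — g7: attacked by Ne8; h7: attacked by Nf6; g8: attacked by Nf6.
Legal moves for White: none.
Not in check and no legal moves → stalemate.

stalemate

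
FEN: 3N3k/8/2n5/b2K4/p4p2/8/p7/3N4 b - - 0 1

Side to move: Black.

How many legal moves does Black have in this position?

Black to move; king on h8.
In check: no.
Legal moves: Kg8, Kh7, Kg7, Nxd8, Nb8, Ne7+, Na7, Ne5, Nd4, Nb4+, Bxd8, Bc7, Bb6, Bb4, Bc3, Bd2, Be1, f3, a3, a1=Q, a1=R, a1=B, a1=N.
Count: 23.

23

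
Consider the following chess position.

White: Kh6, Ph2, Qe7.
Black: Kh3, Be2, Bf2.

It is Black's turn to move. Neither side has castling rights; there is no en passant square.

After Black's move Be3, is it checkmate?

After Be3: white king on h6; in check: yes, from the black bishop on e3.
White has 5 legal replies: Kh7, Kg7, Kg6, Qg5, Qxe3+.
In check but a legal move exists → not checkmate.

no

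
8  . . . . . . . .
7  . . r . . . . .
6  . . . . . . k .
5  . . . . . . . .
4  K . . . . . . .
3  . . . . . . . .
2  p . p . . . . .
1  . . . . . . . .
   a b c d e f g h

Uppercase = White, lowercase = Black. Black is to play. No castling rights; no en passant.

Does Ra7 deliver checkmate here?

After Ra7: white king on a4; in check: yes, from the black rook on a7.
White has 3 legal replies: Kb5, Kb4, Kb3.
In check but a legal move exists → not checkmate.

no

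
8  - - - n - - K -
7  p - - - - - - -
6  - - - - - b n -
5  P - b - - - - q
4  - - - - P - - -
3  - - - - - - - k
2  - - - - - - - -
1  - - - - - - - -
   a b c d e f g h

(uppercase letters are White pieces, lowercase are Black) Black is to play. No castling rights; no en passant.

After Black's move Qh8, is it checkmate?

yes

After Qh8: white king on g8; in check: yes, from the black queen on h8.
King squares — f7: attacked by Nd8; g7: attacked by Bf6; h7: attacked by Qh8; f8: attacked by Bc5; h8: attacked by Bf6.
White has no legal moves → checkmate.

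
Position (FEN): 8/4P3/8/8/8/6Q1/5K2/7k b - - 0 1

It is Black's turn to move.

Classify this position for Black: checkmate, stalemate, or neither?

Black to move; black king on h1.
In check: no.
King squares — g1: attacked by Kf2; g2: attacked by Kf2; h2: attacked by Qg3.
Legal moves for Black: none.
Not in check and no legal moves → stalemate.

stalemate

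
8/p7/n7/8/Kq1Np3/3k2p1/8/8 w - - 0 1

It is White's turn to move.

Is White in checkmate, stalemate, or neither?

White to move; white king on a4.
In check: yes, from the black queen on b4.
King squares — a3: attacked by Qb4; b3: attacked by Qb4; b4: attacked by Na6; a5: attacked by Qb4; b5: attacked by Qb4.
Legal moves for White: none.
In check with no legal moves → checkmate.

checkmate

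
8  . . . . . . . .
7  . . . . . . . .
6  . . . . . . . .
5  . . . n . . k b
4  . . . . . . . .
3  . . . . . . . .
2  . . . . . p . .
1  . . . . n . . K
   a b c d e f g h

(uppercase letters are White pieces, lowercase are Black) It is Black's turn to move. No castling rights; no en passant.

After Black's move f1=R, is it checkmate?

After f1=R: white king on h1; in check: yes, from the black rook on f1.
White has 1 legal reply: Kh2.
In check but a legal move exists → not checkmate.

no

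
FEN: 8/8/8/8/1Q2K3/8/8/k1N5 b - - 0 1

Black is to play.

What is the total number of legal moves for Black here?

0

Black to move; king on a1.
In check: no.
Legal moves: none.
Count: 0.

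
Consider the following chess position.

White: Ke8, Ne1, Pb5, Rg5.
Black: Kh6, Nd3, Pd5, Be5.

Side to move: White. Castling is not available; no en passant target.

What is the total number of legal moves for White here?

20

White to move; king on e8.
In check: no.
Legal moves: Kf8, Kd8, Kf7, Ke7, Kd7, Rg8, Rg7, Rg6+, Rh5+, Rf5, Rxe5, Rg4, Rg3, Rg2, Rg1, Nf3, Nxd3, Ng2, Nc2, b6.
Count: 20.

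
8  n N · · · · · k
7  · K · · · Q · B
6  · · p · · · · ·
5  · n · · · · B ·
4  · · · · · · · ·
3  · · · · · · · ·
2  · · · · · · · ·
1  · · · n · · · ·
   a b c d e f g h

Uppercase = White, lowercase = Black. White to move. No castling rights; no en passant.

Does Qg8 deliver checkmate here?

After Qg8: black king on h8; in check: yes, from the white queen on g8.
King squares — g7: attacked by Qg8; h7: attacked by Qg8; g8: attacked by Bh7.
Black has no legal moves → checkmate.

yes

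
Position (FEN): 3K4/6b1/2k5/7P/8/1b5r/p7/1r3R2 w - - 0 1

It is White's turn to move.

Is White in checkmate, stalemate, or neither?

White to move; white king on d8.
In check: no.
Legal moves for White: Ke8, Kc8, Ke7, Rf8, Rf7, Rf6+, Rf5, Rf4, Rf3, Rf2, Rh1, Rg1, Re1, Rd1, Rc1+, Rxb1, h6.
White has 17 legal moves and is not in check → neither.

neither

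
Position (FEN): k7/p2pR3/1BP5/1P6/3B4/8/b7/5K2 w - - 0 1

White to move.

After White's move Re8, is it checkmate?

yes

After Re8: black king on a8; in check: yes, from the white rook on e8.
King squares — a7: own pawn; b7: attacked by Pc6; b8: attacked by Re8.
Black has no legal moves → checkmate.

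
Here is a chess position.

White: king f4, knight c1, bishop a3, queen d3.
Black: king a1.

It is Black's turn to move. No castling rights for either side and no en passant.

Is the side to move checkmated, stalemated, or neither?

stalemate

Black to move; black king on a1.
In check: no.
King squares — b1: attacked by Qd3; a2: attacked by Nc1; b2: attacked by Ba3.
Legal moves for Black: none.
Not in check and no legal moves → stalemate.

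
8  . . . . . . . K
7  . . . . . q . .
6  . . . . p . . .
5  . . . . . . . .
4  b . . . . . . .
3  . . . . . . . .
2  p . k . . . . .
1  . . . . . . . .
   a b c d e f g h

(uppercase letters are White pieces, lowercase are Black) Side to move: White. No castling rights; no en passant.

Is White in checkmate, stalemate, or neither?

White to move; white king on h8.
In check: no.
King squares — g7: attacked by Qf7; h7: attacked by Qf7; g8: attacked by Qf7.
Legal moves for White: none.
Not in check and no legal moves → stalemate.

stalemate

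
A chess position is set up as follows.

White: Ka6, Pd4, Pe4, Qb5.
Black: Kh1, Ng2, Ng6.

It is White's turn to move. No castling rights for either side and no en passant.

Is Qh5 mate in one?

After Qh5: black king on h1; in check: yes, from the white queen on h5.
Black has 3 legal replies: Kg1, N6h4, N2h4.
In check but a legal move exists → not checkmate.

no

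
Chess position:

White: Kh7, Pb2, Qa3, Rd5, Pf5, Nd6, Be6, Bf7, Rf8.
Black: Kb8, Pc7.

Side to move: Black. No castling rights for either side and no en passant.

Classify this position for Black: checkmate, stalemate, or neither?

checkmate

Black to move; black king on b8.
In check: yes, from the white rook on f8.
King squares — a7: attacked by Qa3; b7: attacked by Nd6; c7: own pawn; a8: attacked by Qa3; c8: attacked by Nd6.
Legal moves for Black: none.
In check with no legal moves → checkmate.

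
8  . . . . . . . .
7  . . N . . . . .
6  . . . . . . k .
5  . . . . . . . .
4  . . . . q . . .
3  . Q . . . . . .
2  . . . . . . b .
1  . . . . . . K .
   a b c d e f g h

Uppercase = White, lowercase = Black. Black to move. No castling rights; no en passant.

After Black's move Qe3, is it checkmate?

no

After Qe3: white king on g1; in check: yes, from the black queen on e3.
White has 3 legal replies: Kh2, Kxg2, Qxe3.
In check but a legal move exists → not checkmate.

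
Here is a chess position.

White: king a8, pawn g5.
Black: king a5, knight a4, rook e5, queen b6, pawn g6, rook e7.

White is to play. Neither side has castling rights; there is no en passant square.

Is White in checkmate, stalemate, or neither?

White to move; white king on a8.
In check: no.
King squares — a7: attacked by Qb6; b7: attacked by Qb6; b8: attacked by Qb6.
Legal moves for White: none.
Not in check and no legal moves → stalemate.

stalemate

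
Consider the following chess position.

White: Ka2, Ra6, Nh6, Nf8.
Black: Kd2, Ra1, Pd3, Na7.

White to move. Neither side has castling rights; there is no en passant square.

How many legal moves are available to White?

White to move; king on a2.
In check: yes, from the black rook on a1.
Legal moves: Kb3, Kb2, Kxa1.
Count: 3.

3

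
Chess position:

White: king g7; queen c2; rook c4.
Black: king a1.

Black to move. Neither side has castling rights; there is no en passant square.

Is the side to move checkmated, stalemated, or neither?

stalemate

Black to move; black king on a1.
In check: no.
King squares — b1: attacked by Qc2; a2: attacked by Qc2; b2: attacked by Qc2.
Legal moves for Black: none.
Not in check and no legal moves → stalemate.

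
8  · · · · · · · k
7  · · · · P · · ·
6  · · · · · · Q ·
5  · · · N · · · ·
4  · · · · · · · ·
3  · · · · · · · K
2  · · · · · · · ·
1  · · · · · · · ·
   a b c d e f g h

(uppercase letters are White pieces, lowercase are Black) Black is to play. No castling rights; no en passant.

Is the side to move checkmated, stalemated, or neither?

stalemate

Black to move; black king on h8.
In check: no.
King squares — g7: attacked by Qg6; h7: attacked by Qg6; g8: attacked by Qg6.
Legal moves for Black: none.
Not in check and no legal moves → stalemate.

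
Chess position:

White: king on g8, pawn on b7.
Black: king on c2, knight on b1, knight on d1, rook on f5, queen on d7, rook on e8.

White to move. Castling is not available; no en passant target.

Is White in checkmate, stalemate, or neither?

checkmate

White to move; white king on g8.
In check: yes, from the black rook on e8.
King squares — f7: attacked by Rf5; g7: attacked by Qd7; h7: attacked by Qd7; f8: attacked by Rf5; h8: attacked by Re8.
Legal moves for White: none.
In check with no legal moves → checkmate.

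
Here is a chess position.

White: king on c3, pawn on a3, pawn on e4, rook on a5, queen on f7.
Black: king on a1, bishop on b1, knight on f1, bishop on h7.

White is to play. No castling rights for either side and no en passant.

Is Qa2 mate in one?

no

After Qa2: black king on a1; in check: yes, from the white queen on a2.
Black has 2 legal replies: Kxa2, Bxa2.
In check but a legal move exists → not checkmate.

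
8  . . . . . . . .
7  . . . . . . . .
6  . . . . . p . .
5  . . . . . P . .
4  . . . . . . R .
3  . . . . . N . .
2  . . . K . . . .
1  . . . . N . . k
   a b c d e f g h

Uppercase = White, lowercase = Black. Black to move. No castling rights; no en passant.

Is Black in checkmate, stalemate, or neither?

Black to move; black king on h1.
In check: no.
King squares — g1: attacked by Nf3; g2: attacked by Ne1; h2: attacked by Nf3.
Legal moves for Black: none.
Not in check and no legal moves → stalemate.

stalemate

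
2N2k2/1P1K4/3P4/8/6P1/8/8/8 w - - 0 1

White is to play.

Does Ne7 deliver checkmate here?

After Ne7: black king on f8; in check: no.
Black is not in check, so this cannot be checkmate.

no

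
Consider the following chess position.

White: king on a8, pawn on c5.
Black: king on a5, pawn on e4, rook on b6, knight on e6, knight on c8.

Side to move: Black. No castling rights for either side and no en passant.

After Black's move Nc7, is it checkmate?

yes

After Nc7: white king on a8; in check: yes, from the black knight on c7.
King squares — a7: attacked by Nc8; b7: attacked by Rb6; b8: attacked by Rb6.
White has no legal moves → checkmate.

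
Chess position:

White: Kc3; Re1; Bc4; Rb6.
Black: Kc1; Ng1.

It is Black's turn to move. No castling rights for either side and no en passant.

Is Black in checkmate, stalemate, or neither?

Black to move; black king on c1.
In check: yes, from the white rook on e1.
King squares — b1: attacked by Re1; d1: attacked by Re1; b2: attacked by Kc3; c2: attacked by Kc3; d2: attacked by Kc3.
Legal moves for Black: none.
In check with no legal moves → checkmate.

checkmate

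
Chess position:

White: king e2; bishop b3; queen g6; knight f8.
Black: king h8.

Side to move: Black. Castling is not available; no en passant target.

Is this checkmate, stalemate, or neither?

Black to move; black king on h8.
In check: no.
King squares — g7: attacked by Qg6; h7: attacked by Qg6; g8: attacked by Bb3.
Legal moves for Black: none.
Not in check and no legal moves → stalemate.

stalemate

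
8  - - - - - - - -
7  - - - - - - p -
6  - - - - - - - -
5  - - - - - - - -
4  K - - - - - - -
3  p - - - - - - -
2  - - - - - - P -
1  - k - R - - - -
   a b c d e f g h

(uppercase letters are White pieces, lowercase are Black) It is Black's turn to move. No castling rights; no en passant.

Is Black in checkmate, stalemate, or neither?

neither

Black to move; black king on b1.
In check: yes, from the white rook on d1.
Legal moves for Black: Kc2, Kb2, Ka2.
Black is in check but has 3 legal moves → neither.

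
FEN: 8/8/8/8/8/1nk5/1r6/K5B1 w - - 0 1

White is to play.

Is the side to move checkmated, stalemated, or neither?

White to move; white king on a1.
In check: yes, from the black knight on b3.
King squares — b1: attacked by Rb2; a2: attacked by Rb2; b2: attacked by Kc3.
Legal moves for White: none.
In check with no legal moves → checkmate.

checkmate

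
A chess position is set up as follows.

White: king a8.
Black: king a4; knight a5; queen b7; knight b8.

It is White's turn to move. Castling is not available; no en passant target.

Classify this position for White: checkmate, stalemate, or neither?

White to move; white king on a8.
In check: yes, from the black queen on b7.
King squares — a7: attacked by Qb7; b7: attacked by Na5; b8: attacked by Qb7.
Legal moves for White: none.
In check with no legal moves → checkmate.

checkmate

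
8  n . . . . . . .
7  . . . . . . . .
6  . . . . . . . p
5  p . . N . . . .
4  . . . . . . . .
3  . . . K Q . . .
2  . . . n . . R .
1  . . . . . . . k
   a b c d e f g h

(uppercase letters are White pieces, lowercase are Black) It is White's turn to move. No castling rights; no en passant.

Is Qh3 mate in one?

After Qh3: black king on h1; in check: yes, from the white queen on h3.
King squares — g1: attacked by Rg2; g2: attacked by Qh3; h2: attacked by Rg2.
Black has no legal moves → checkmate.

yes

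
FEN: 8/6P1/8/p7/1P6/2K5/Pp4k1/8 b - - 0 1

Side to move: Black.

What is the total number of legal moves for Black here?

Black to move; king on g2.
In check: no.
Legal moves: Kh3, Kg3, Kf3, Kh2, Kf2, Kh1, Kg1, Kf1, axb4+, a4, b1=Q, b1=R, b1=B, b1=N+.
Count: 14.

14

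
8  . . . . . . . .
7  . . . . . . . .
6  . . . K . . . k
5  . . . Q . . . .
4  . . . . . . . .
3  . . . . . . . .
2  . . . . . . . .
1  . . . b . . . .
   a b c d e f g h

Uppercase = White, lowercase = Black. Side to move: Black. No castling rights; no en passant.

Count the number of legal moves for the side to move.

Black to move; king on h6.
In check: no.
Legal moves: Kh7, Kg7, Kg6, Bh5, Bg4, Ba4, Bf3, Bb3, Be2, Bc2.
Count: 10.

10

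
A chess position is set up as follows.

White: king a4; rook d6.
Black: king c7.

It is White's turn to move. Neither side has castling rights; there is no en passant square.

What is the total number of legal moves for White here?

19

White to move; king on a4.
In check: no.
Legal moves: Rd8, Rd7+, Rh6, Rg6, Rf6, Re6, Rc6+, Rb6, Ra6, Rd5, Rd4, Rd3, Rd2, Rd1, Kb5, Ka5, Kb4, Kb3, Ka3.
Count: 19.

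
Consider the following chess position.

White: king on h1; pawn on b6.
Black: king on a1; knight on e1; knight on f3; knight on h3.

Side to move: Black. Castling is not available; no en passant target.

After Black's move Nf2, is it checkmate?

yes

After Nf2: white king on h1; in check: yes, from the black knight on f2.
King squares — g1: attacked by Nf3; g2: attacked by Ne1; h2: attacked by Nf3.
White has no legal moves → checkmate.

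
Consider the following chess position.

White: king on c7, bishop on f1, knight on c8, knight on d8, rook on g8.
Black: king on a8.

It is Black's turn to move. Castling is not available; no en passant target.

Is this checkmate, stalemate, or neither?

Black to move; black king on a8.
In check: no.
King squares — a7: attacked by Nc8; b7: attacked by Kc7; b8: attacked by Kc7.
Legal moves for Black: none.
Not in check and no legal moves → stalemate.

stalemate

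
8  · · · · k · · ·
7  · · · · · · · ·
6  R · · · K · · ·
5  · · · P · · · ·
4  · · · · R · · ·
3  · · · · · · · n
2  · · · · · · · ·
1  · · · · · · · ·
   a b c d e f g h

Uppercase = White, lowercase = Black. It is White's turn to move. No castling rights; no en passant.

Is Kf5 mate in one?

no

After Kf5: black king on e8; in check: yes, from the white rook on e4.
Black has 4 legal replies: Kf8, Kd8, Kf7, Kd7.
In check but a legal move exists → not checkmate.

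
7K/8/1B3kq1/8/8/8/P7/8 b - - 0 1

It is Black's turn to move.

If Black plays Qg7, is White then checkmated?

yes

After Qg7: white king on h8; in check: yes, from the black queen on g7.
King squares — g7: attacked by Kf6; h7: attacked by Qg7; g8: attacked by Qg7.
White has no legal moves → checkmate.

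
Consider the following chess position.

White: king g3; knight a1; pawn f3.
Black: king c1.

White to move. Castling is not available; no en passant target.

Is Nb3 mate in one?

After Nb3: black king on c1; in check: yes, from the white knight on b3.
Black has 4 legal replies: Kc2, Kb2, Kd1, Kb1.
In check but a legal move exists → not checkmate.

no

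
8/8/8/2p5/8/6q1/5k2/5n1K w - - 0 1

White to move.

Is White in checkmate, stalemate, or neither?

stalemate

White to move; white king on h1.
In check: no.
King squares — g1: attacked by Kf2; g2: attacked by Kf2; h2: attacked by Nf1.
Legal moves for White: none.
Not in check and no legal moves → stalemate.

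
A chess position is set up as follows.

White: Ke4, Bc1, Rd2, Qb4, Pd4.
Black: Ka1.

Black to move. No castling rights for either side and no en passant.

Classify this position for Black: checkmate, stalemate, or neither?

Black to move; black king on a1.
In check: no.
King squares — b1: attacked by Qb4; a2: attacked by Rd2; b2: attacked by Bc1.
Legal moves for Black: none.
Not in check and no legal moves → stalemate.

stalemate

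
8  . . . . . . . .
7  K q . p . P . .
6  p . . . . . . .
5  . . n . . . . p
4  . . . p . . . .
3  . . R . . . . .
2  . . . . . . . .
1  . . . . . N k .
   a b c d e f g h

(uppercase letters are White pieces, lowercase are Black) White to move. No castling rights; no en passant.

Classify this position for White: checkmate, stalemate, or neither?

White to move; white king on a7.
In check: yes, from the black queen on b7.
King squares — a6: attacked by Nc5; b6: attacked by Qb7; b7: attacked by Nc5; a8: attacked by Qb7; b8: attacked by Qb7.
Legal moves for White: none.
In check with no legal moves → checkmate.

checkmate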